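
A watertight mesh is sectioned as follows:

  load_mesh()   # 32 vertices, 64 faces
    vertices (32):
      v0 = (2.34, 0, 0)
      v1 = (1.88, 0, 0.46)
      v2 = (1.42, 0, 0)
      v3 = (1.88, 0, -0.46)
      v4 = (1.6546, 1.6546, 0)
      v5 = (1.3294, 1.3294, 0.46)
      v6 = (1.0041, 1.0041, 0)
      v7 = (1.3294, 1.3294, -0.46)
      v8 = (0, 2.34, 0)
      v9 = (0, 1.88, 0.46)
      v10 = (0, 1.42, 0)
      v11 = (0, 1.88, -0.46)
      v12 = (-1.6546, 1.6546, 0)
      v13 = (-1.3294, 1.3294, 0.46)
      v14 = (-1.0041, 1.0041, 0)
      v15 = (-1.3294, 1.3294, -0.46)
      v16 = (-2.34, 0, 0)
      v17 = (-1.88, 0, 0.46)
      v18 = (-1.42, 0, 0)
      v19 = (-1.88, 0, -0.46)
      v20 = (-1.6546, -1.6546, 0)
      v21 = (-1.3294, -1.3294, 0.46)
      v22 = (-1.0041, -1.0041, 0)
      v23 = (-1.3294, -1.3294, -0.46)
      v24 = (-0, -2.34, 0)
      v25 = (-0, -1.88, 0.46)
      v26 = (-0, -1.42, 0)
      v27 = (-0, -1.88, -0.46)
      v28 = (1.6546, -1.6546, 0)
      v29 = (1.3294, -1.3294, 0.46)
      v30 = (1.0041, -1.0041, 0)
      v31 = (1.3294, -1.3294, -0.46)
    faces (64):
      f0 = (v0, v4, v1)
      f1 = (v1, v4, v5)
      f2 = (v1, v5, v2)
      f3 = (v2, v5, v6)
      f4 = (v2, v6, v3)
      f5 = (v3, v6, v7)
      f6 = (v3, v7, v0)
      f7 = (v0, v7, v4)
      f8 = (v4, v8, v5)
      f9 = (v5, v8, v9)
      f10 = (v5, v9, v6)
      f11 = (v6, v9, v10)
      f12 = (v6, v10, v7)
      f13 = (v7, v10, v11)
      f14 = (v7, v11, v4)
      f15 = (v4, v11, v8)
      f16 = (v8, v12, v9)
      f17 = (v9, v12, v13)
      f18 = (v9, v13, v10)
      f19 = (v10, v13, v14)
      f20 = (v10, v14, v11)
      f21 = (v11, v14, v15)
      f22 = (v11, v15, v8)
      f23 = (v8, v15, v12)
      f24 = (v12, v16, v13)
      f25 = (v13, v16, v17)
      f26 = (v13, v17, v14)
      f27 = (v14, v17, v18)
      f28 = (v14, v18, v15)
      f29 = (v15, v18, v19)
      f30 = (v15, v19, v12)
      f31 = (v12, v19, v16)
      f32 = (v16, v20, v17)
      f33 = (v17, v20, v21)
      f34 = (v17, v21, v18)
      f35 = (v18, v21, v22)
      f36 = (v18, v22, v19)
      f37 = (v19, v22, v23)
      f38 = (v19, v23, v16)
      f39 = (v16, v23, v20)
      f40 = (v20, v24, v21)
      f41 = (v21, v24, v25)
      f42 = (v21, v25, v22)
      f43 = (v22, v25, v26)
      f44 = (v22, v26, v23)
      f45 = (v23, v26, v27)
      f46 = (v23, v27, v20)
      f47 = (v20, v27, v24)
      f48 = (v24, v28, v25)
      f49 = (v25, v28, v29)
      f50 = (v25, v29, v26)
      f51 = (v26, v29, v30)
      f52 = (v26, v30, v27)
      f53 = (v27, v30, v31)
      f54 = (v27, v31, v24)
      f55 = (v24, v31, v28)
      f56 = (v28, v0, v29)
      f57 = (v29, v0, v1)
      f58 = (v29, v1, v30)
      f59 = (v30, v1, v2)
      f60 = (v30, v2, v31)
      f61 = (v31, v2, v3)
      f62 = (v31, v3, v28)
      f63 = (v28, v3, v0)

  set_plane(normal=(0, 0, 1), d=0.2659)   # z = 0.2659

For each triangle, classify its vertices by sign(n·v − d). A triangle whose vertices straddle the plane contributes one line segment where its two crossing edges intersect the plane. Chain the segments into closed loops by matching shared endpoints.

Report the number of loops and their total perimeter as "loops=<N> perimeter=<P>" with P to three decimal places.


loops=2 perimeter=23.022

Straddling triangles (32 of 64):
  (v0,v4,v1) [--+] → (1.78489, 0.698169, 0.2659)–(2.0741, 0, 0.2659)  len=0.7557
  (v1,v4,v5) [+-+] → (1.78489, 0.698169, 0.2659)–(1.46662, 1.46662, 0.2659)  len=0.8318
  (v1,v5,v2) [++-] → (1.36763, 0.768451, 0.2659)–(1.6859, 0, 0.2659)  len=0.8318
  (v2,v5,v6) [-+-] → (1.36763, 0.768451, 0.2659)–(1.19214, 1.19214, 0.2659)  len=0.4586
  (v4,v8,v5) [--+] → (0.768451, 1.75583, 0.2659)–(1.46662, 1.46662, 0.2659)  len=0.7557
  (v5,v8,v9) [+-+] → (0.768451, 1.75583, 0.2659)–(0, 2.0741, 0.2659)  len=0.8318
  (v5,v9,v6) [++-] → (0.423687, 1.51041, 0.2659)–(1.19214, 1.19214, 0.2659)  len=0.8318
  (v6,v9,v10) [-+-] → (0.423687, 1.51041, 0.2659)–(0, 1.6859, 0.2659)  len=0.4586
  (v8,v12,v9) [--+] → (-0.698169, 1.78489, 0.2659)–(0, 2.0741, 0.2659)  len=0.7557
  (v9,v12,v13) [+-+] → (-0.698169, 1.78489, 0.2659)–(-1.46662, 1.46662, 0.2659)  len=0.8318
  (v9,v13,v10) [++-] → (-0.768451, 1.36763, 0.2659)–(0, 1.6859, 0.2659)  len=0.8318
  (v10,v13,v14) [-+-] → (-0.768451, 1.36763, 0.2659)–(-1.19214, 1.19214, 0.2659)  len=0.4586
  (v12,v16,v13) [--+] → (-1.75583, 0.768451, 0.2659)–(-1.46662, 1.46662, 0.2659)  len=0.7557
  (v13,v16,v17) [+-+] → (-1.75583, 0.768451, 0.2659)–(-2.0741, 0, 0.2659)  len=0.8318
  (v13,v17,v14) [++-] → (-1.51041, 0.423687, 0.2659)–(-1.19214, 1.19214, 0.2659)  len=0.8318
  (v14,v17,v18) [-+-] → (-1.51041, 0.423687, 0.2659)–(-1.6859, 0, 0.2659)  len=0.4586
  (v16,v20,v17) [--+] → (-1.78489, -0.698169, 0.2659)–(-2.0741, 0, 0.2659)  len=0.7557
  (v17,v20,v21) [+-+] → (-1.78489, -0.698169, 0.2659)–(-1.46662, -1.46662, 0.2659)  len=0.8318
  (v17,v21,v18) [++-] → (-1.36763, -0.768451, 0.2659)–(-1.6859, 0, 0.2659)  len=0.8318
  (v18,v21,v22) [-+-] → (-1.36763, -0.768451, 0.2659)–(-1.19214, -1.19214, 0.2659)  len=0.4586
  (v20,v24,v21) [--+] → (-0.768451, -1.75583, 0.2659)–(-1.46662, -1.46662, 0.2659)  len=0.7557
  (v21,v24,v25) [+-+] → (-0.768451, -1.75583, 0.2659)–(0, -2.0741, 0.2659)  len=0.8318
  (v21,v25,v22) [++-] → (-0.423687, -1.51041, 0.2659)–(-1.19214, -1.19214, 0.2659)  len=0.8318
  (v22,v25,v26) [-+-] → (-0.423687, -1.51041, 0.2659)–(0, -1.6859, 0.2659)  len=0.4586
  (v24,v28,v25) [--+] → (0.698169, -1.78489, 0.2659)–(0, -2.0741, 0.2659)  len=0.7557
  (v25,v28,v29) [+-+] → (0.698169, -1.78489, 0.2659)–(1.46662, -1.46662, 0.2659)  len=0.8318
  (v25,v29,v26) [++-] → (0.768451, -1.36763, 0.2659)–(0, -1.6859, 0.2659)  len=0.8318
  (v26,v29,v30) [-+-] → (0.768451, -1.36763, 0.2659)–(1.19214, -1.19214, 0.2659)  len=0.4586
  (v28,v0,v29) [--+] → (1.75583, -0.768451, 0.2659)–(1.46662, -1.46662, 0.2659)  len=0.7557
  (v29,v0,v1) [+-+] → (1.75583, -0.768451, 0.2659)–(2.0741, 0, 0.2659)  len=0.8318
  (v29,v1,v30) [++-] → (1.51041, -0.423687, 0.2659)–(1.19214, -1.19214, 0.2659)  len=0.8318
  (v30,v1,v2) [-+-] → (1.51041, -0.423687, 0.2659)–(1.6859, 0, 0.2659)  len=0.4586

Chained into 2 loop(s):
  loop 1: 16 segments, perimeter = 12.6996
  loop 2: 16 segments, perimeter = 10.3228
Total perimeter = 23.022


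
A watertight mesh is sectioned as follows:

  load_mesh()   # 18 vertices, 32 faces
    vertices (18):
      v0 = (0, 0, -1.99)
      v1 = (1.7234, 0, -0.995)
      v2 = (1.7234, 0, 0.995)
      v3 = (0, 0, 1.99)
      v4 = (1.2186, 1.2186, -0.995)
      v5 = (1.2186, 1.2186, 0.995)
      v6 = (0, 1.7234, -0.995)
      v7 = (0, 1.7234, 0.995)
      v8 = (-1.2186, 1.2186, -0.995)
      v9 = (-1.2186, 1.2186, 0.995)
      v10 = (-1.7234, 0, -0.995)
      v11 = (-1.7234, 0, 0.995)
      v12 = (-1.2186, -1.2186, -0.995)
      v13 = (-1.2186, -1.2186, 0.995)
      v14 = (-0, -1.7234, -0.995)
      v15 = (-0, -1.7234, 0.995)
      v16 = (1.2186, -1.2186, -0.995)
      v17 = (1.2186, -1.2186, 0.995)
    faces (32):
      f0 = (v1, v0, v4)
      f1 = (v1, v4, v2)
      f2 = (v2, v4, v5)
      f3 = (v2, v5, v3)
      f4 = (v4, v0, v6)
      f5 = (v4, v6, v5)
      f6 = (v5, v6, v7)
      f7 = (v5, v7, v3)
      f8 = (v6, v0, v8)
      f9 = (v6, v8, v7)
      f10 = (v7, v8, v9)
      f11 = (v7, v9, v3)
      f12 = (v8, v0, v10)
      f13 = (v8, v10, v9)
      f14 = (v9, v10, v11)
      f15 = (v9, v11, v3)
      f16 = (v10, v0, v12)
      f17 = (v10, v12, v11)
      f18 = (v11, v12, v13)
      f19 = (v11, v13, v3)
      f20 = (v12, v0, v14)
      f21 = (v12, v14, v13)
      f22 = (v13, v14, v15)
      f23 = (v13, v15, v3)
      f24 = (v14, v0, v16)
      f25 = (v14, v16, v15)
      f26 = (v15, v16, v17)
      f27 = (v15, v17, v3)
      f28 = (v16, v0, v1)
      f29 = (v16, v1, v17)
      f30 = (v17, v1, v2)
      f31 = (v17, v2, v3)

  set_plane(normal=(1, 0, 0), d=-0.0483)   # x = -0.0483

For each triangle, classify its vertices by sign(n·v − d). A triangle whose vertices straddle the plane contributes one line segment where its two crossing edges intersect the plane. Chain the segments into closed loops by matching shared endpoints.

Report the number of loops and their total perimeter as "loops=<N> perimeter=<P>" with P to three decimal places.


loops=1 perimeter=11.823

Straddling triangles (12 of 32):
  (v6,v0,v8) [++-] → (-0.0483, 0.0483, -1.95056)–(-0.0483, 1.70339, -0.995)  len=1.9111
  (v6,v8,v7) [+-+] → (-0.0483, 1.70339, -0.995)–(-0.0483, 1.70339, 0.916125)  len=1.9111
  (v7,v8,v9) [+--] → (-0.0483, 1.70339, 0.916125)–(-0.0483, 1.70339, 0.995)  len=0.0789
  (v7,v9,v3) [+-+] → (-0.0483, 1.70339, 0.995)–(-0.0483, 0.0483, 1.95056)  len=1.9111
  (v8,v0,v10) [-+-] → (-0.0483, 0.0483, -1.95056)–(-0.0483, 0, -1.96211)  len=0.0497
  (v9,v11,v3) [--+] → (-0.0483, 0, 1.96211)–(-0.0483, 0.0483, 1.95056)  len=0.0497
  (v10,v0,v12) [-+-] → (-0.0483, 0, -1.96211)–(-0.0483, -0.0483, -1.95056)  len=0.0497
  (v11,v13,v3) [--+] → (-0.0483, -0.0483, 1.95056)–(-0.0483, 0, 1.96211)  len=0.0497
  (v12,v0,v14) [-++] → (-0.0483, -0.0483, -1.95056)–(-0.0483, -1.70339, -0.995)  len=1.9111
  (v12,v14,v13) [-+-] → (-0.0483, -1.70339, -0.995)–(-0.0483, -1.70339, -0.916125)  len=0.0789
  (v13,v14,v15) [-++] → (-0.0483, -1.70339, -0.916125)–(-0.0483, -1.70339, 0.995)  len=1.9111
  (v13,v15,v3) [-++] → (-0.0483, -1.70339, 0.995)–(-0.0483, -0.0483, 1.95056)  len=1.9111

Chained into 1 loop(s):
  loop 1: 12 segments, perimeter = 11.8232
Total perimeter = 11.823


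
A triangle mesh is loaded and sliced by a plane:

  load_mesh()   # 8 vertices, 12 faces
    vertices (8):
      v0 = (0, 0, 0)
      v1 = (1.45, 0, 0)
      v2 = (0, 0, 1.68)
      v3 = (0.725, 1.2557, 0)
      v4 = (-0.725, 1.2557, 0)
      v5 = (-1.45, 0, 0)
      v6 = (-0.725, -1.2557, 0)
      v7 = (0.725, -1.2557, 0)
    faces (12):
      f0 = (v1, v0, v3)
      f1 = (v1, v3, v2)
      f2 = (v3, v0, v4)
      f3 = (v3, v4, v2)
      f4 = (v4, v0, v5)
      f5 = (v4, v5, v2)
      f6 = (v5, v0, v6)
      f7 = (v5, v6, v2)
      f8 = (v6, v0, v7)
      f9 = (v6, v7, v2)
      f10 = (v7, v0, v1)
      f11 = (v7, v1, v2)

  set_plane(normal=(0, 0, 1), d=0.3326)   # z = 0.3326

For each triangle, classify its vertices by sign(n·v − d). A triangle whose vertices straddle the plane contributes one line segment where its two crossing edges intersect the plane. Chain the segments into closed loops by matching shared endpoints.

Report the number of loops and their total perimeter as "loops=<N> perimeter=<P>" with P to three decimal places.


Straddling triangles (6 of 12):
  (v1,v3,v2) [--+] → (0.581467, 1.0071, 0.3326)–(1.16293, 0, 0.3326)  len=1.1629
  (v3,v4,v2) [--+] → (-0.581467, 1.0071, 0.3326)–(0.581467, 1.0071, 0.3326)  len=1.1629
  (v4,v5,v2) [--+] → (-1.16293, 0, 0.3326)–(-0.581467, 1.0071, 0.3326)  len=1.1629
  (v5,v6,v2) [--+] → (-0.581467, -1.0071, 0.3326)–(-1.16293, 0, 0.3326)  len=1.1629
  (v6,v7,v2) [--+] → (0.581467, -1.0071, 0.3326)–(-0.581467, -1.0071, 0.3326)  len=1.1629
  (v7,v1,v2) [--+] → (1.16293, 0, 0.3326)–(0.581467, -1.0071, 0.3326)  len=1.1629

Chained into 1 loop(s):
  loop 1: 6 segments, perimeter = 6.9775
Total perimeter = 6.978

loops=1 perimeter=6.978


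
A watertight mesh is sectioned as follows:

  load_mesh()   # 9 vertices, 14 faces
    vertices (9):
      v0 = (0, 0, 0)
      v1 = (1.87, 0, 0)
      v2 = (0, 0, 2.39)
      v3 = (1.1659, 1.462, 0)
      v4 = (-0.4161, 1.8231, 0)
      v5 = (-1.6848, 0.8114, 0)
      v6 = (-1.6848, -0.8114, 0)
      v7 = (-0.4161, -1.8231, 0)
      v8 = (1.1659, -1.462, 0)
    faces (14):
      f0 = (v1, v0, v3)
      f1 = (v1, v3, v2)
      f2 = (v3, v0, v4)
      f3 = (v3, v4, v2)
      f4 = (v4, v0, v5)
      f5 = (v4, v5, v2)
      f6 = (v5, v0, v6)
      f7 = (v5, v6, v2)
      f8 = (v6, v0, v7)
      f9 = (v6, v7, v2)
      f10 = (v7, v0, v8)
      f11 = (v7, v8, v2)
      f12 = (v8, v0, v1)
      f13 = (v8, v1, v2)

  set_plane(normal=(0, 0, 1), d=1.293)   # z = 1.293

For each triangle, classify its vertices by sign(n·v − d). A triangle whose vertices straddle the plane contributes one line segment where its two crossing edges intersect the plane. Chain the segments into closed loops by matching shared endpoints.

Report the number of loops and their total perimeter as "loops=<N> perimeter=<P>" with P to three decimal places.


loops=1 perimeter=5.214

Straddling triangles (7 of 14):
  (v1,v3,v2) [--+] → (0.535143, 0.671052, 1.293)–(0.858322, 0, 1.293)  len=0.7448
  (v3,v4,v2) [--+] → (-0.190988, 0.836795, 1.293)–(0.535143, 0.671052, 1.293)  len=0.7448
  (v4,v5,v2) [--+] → (-0.773316, 0.372429, 1.293)–(-0.190988, 0.836795, 1.293)  len=0.7448
  (v5,v6,v2) [--+] → (-0.773316, -0.372429, 1.293)–(-0.773316, 0.372429, 1.293)  len=0.7449
  (v6,v7,v2) [--+] → (-0.190988, -0.836795, 1.293)–(-0.773316, -0.372429, 1.293)  len=0.7448
  (v7,v8,v2) [--+] → (0.535143, -0.671052, 1.293)–(-0.190988, -0.836795, 1.293)  len=0.7448
  (v8,v1,v2) [--+] → (0.858322, 0, 1.293)–(0.535143, -0.671052, 1.293)  len=0.7448

Chained into 1 loop(s):
  loop 1: 7 segments, perimeter = 5.2137
Total perimeter = 5.214


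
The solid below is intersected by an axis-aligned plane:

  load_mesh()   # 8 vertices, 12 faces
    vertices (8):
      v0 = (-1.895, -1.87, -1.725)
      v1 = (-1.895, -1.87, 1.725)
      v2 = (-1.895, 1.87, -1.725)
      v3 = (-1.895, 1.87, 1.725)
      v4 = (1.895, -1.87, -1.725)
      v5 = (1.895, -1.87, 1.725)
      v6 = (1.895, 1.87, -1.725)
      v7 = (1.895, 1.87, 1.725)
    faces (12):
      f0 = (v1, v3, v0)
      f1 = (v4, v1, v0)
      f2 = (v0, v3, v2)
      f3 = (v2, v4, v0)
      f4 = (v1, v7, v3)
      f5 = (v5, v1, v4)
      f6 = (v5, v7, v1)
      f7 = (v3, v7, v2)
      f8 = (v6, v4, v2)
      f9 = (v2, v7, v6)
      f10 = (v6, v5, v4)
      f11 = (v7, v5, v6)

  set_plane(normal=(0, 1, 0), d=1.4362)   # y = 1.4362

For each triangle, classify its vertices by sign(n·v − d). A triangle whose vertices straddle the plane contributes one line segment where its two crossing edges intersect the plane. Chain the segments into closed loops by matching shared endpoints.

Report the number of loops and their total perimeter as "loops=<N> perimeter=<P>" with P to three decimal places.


Straddling triangles (8 of 12):
  (v1,v3,v0) [-+-] → (-1.895, 1.4362, 1.725)–(-1.895, 1.4362, 1.32484)  len=0.4002
  (v0,v3,v2) [-++] → (-1.895, 1.4362, 1.32484)–(-1.895, 1.4362, -1.725)  len=3.0498
  (v2,v4,v0) [+--] → (-1.4554, 1.4362, -1.725)–(-1.895, 1.4362, -1.725)  len=0.4396
  (v1,v7,v3) [-++] → (1.4554, 1.4362, 1.725)–(-1.895, 1.4362, 1.725)  len=3.3504
  (v5,v7,v1) [-+-] → (1.895, 1.4362, 1.725)–(1.4554, 1.4362, 1.725)  len=0.4396
  (v6,v4,v2) [+-+] → (1.895, 1.4362, -1.725)–(-1.4554, 1.4362, -1.725)  len=3.3504
  (v6,v5,v4) [+--] → (1.895, 1.4362, -1.32484)–(1.895, 1.4362, -1.725)  len=0.4002
  (v7,v5,v6) [+-+] → (1.895, 1.4362, 1.725)–(1.895, 1.4362, -1.32484)  len=3.0498

Chained into 1 loop(s):
  loop 1: 8 segments, perimeter = 14.4800
Total perimeter = 14.480

loops=1 perimeter=14.480


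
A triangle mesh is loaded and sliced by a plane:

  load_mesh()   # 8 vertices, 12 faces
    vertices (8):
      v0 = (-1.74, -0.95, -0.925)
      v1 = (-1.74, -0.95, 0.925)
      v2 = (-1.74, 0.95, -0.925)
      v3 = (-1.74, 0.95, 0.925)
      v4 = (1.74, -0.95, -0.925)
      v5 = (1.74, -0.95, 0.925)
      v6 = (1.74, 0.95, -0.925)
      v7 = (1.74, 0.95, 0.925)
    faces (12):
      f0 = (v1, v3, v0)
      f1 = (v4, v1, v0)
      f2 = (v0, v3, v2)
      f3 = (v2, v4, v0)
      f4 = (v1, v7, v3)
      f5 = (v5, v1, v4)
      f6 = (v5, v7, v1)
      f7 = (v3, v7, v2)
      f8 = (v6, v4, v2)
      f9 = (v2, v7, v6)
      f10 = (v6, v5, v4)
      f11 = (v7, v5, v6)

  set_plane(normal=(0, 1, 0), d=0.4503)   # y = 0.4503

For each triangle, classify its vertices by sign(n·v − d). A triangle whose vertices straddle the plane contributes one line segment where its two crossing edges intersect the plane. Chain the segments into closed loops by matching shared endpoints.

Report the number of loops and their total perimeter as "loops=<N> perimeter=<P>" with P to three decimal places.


Straddling triangles (8 of 12):
  (v1,v3,v0) [-+-] → (-1.74, 0.4503, 0.925)–(-1.74, 0.4503, 0.43845)  len=0.4866
  (v0,v3,v2) [-++] → (-1.74, 0.4503, 0.43845)–(-1.74, 0.4503, -0.925)  len=1.3635
  (v2,v4,v0) [+--] → (-0.82476, 0.4503, -0.925)–(-1.74, 0.4503, -0.925)  len=0.9152
  (v1,v7,v3) [-++] → (0.82476, 0.4503, 0.925)–(-1.74, 0.4503, 0.925)  len=2.5648
  (v5,v7,v1) [-+-] → (1.74, 0.4503, 0.925)–(0.82476, 0.4503, 0.925)  len=0.9152
  (v6,v4,v2) [+-+] → (1.74, 0.4503, -0.925)–(-0.82476, 0.4503, -0.925)  len=2.5648
  (v6,v5,v4) [+--] → (1.74, 0.4503, -0.43845)–(1.74, 0.4503, -0.925)  len=0.4866
  (v7,v5,v6) [+-+] → (1.74, 0.4503, 0.925)–(1.74, 0.4503, -0.43845)  len=1.3635

Chained into 1 loop(s):
  loop 1: 8 segments, perimeter = 10.6600
Total perimeter = 10.660

loops=1 perimeter=10.660


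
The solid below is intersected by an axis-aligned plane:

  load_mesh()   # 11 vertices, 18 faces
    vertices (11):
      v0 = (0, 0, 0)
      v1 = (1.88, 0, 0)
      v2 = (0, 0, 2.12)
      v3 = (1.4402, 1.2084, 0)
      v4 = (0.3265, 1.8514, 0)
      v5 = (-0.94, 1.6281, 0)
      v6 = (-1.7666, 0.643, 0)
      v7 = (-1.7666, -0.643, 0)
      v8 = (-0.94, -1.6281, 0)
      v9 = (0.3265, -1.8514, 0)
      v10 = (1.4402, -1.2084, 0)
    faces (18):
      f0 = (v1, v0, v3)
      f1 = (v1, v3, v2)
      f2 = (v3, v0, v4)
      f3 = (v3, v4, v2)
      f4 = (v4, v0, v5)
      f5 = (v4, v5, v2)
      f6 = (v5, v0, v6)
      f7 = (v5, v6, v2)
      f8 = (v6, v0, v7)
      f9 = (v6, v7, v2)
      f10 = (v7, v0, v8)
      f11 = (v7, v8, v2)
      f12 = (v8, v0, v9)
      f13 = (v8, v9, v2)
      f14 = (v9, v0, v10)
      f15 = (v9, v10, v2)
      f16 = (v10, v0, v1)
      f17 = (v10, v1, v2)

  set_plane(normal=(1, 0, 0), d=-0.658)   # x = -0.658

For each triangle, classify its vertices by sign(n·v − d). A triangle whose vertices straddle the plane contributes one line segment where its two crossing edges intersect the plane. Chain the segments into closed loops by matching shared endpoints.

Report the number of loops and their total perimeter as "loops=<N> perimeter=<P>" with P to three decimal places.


loops=1 perimeter=7.775

Straddling triangles (10 of 18):
  (v4,v0,v5) [++-] → (-0.658, 1.13967, 0)–(-0.658, 1.67782, 0)  len=0.5382
  (v4,v5,v2) [+-+] → (-0.658, 1.67782, 0)–(-0.658, 1.13967, 0.636)  len=0.8331
  (v5,v0,v6) [-+-] → (-0.658, 1.13967, 0)–(-0.658, 0.239496, 0)  len=0.9002
  (v5,v6,v2) [--+] → (-0.658, 0.239496, 1.33037)–(-0.658, 1.13967, 0.636)  len=1.1369
  (v6,v0,v7) [-+-] → (-0.658, 0.239496, 0)–(-0.658, -0.239496, 0)  len=0.4790
  (v6,v7,v2) [--+] → (-0.658, -0.239496, 1.33037)–(-0.658, 0.239496, 1.33037)  len=0.4790
  (v7,v0,v8) [-+-] → (-0.658, -0.239496, 0)–(-0.658, -1.13967, 0)  len=0.9002
  (v7,v8,v2) [--+] → (-0.658, -1.13967, 0.636)–(-0.658, -0.239496, 1.33037)  len=1.1369
  (v8,v0,v9) [-++] → (-0.658, -1.13967, 0)–(-0.658, -1.67782, 0)  len=0.5382
  (v8,v9,v2) [-++] → (-0.658, -1.67782, 0)–(-0.658, -1.13967, 0.636)  len=0.8331

Chained into 1 loop(s):
  loop 1: 10 segments, perimeter = 7.7746
Total perimeter = 7.775


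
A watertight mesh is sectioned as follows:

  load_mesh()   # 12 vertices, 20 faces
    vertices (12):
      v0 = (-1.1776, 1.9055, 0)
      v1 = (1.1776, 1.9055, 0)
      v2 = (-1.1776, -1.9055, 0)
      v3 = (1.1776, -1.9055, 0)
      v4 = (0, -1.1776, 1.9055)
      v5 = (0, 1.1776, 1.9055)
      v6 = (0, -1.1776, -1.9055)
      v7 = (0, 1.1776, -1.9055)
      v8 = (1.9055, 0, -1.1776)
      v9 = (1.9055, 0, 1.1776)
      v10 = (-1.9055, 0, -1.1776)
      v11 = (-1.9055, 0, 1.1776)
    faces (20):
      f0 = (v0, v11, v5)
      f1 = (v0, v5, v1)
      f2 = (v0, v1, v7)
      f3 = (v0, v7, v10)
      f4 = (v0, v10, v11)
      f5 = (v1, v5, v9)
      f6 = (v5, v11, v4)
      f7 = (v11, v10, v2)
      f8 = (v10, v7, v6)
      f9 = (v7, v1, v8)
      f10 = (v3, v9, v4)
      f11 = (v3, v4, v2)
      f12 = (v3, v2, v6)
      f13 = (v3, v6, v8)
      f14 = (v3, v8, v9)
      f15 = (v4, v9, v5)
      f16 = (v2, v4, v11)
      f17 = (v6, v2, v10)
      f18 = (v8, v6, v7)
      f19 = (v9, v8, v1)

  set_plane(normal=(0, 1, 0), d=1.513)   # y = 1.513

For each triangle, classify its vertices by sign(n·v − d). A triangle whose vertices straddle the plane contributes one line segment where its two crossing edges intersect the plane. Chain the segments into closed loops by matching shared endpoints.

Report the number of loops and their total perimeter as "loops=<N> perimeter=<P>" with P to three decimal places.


loops=1 perimeter=7.581

Straddling triangles (8 of 20):
  (v0,v11,v5) [+--] → (-1.32753, 1.513, 0.242565)–(-0.542612, 1.513, 1.02749)  len=1.1100
  (v0,v5,v1) [+-+] → (-0.542612, 1.513, 1.02749)–(0.542612, 1.513, 1.02749)  len=1.0852
  (v0,v1,v7) [++-] → (0.542612, 1.513, -1.02749)–(-0.542612, 1.513, -1.02749)  len=1.0852
  (v0,v7,v10) [+--] → (-0.542612, 1.513, -1.02749)–(-1.32753, 1.513, -0.242565)  len=1.1100
  (v0,v10,v11) [+--] → (-1.32753, 1.513, -0.242565)–(-1.32753, 1.513, 0.242565)  len=0.4851
  (v1,v5,v9) [+--] → (0.542612, 1.513, 1.02749)–(1.32753, 1.513, 0.242565)  len=1.1100
  (v7,v1,v8) [-+-] → (0.542612, 1.513, -1.02749)–(1.32753, 1.513, -0.242565)  len=1.1100
  (v9,v8,v1) [--+] → (1.32753, 1.513, -0.242565)–(1.32753, 1.513, 0.242565)  len=0.4851

Chained into 1 loop(s):
  loop 1: 8 segments, perimeter = 7.5809
Total perimeter = 7.581


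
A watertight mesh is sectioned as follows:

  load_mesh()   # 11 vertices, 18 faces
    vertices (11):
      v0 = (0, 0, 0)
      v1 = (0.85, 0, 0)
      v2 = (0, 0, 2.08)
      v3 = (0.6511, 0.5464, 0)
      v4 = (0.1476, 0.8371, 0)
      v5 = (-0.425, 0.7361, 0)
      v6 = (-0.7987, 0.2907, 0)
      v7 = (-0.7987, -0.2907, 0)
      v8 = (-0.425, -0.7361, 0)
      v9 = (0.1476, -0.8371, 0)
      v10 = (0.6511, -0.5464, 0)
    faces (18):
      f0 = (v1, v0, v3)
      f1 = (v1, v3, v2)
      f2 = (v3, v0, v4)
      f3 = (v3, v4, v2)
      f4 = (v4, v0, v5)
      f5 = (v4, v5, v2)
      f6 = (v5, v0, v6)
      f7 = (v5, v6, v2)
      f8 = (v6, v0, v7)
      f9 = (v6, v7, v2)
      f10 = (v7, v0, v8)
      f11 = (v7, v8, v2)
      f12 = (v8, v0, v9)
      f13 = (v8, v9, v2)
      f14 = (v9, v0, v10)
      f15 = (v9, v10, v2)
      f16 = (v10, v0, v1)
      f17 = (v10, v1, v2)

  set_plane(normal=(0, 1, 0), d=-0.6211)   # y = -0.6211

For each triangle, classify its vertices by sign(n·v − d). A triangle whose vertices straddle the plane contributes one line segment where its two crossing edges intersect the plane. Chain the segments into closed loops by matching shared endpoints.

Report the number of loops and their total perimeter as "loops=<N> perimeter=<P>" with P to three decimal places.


Straddling triangles (6 of 18):
  (v7,v0,v8) [++-] → (-0.358603, -0.6211, 0)–(-0.521487, -0.6211, 0)  len=0.1629
  (v7,v8,v2) [+-+] → (-0.521487, -0.6211, 0)–(-0.358603, -0.6211, 0.324956)  len=0.3635
  (v8,v0,v9) [-+-] → (-0.358603, -0.6211, 0)–(0.109514, -0.6211, 0)  len=0.4681
  (v8,v9,v2) [--+] → (0.109514, -0.6211, 0.53671)–(-0.358603, -0.6211, 0.324956)  len=0.5138
  (v9,v0,v10) [-++] → (0.109514, -0.6211, 0)–(0.521718, -0.6211, 0)  len=0.4122
  (v9,v10,v2) [-++] → (0.521718, -0.6211, 0)–(0.109514, -0.6211, 0.53671)  len=0.6767

Chained into 1 loop(s):
  loop 1: 6 segments, perimeter = 2.5972
Total perimeter = 2.597

loops=1 perimeter=2.597


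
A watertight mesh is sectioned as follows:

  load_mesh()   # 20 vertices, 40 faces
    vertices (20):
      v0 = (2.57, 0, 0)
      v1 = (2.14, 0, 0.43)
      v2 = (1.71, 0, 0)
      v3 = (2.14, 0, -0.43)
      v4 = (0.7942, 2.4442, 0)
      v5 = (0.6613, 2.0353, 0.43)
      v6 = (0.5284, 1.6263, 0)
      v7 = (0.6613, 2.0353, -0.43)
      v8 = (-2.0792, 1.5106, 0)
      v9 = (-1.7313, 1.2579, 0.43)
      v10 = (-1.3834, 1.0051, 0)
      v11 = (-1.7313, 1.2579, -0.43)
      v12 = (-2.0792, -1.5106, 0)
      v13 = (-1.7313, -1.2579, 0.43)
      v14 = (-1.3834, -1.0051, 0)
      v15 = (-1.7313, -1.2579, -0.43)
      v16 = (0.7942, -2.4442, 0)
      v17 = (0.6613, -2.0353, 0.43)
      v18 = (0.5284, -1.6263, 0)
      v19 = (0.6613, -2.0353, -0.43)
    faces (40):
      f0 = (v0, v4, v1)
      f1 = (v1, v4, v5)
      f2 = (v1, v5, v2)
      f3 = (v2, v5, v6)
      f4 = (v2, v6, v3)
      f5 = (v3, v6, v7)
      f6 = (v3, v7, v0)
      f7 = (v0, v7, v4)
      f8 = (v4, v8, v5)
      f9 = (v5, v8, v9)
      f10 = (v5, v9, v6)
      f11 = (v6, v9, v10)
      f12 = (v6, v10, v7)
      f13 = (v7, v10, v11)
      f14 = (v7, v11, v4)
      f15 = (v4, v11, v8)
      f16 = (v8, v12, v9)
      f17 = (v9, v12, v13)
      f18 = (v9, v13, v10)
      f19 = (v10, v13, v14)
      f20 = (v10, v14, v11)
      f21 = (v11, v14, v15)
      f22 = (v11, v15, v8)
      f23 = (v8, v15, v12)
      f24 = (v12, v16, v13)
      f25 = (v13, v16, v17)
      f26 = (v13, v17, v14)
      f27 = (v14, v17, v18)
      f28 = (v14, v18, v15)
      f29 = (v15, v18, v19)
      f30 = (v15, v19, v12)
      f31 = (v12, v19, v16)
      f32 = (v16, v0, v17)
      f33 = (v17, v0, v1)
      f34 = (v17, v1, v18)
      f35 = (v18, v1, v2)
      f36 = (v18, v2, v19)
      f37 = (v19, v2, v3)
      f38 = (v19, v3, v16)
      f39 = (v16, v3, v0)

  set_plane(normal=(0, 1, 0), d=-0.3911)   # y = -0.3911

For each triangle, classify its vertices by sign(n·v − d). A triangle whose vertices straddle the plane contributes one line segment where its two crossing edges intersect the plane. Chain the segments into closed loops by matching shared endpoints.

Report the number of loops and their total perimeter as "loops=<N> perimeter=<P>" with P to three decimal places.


loops=2 perimeter=4.645

Straddling triangles (16 of 40):
  (v8,v12,v9) [+-+] → (-2.0792, -0.3911, 0)–(-1.93852, -0.3911, 0.173879)  len=0.2237
  (v9,v12,v13) [+--] → (-1.93852, -0.3911, 0.173879)–(-1.7313, -0.3911, 0.43)  len=0.3295
  (v9,v13,v10) [+-+] → (-1.7313, -0.3911, 0.43)–(-1.59804, -0.3911, 0.265297)  len=0.2119
  (v10,v13,v14) [+--] → (-1.59804, -0.3911, 0.265297)–(-1.3834, -0.3911, 0)  len=0.3413
  (v10,v14,v11) [+-+] → (-1.3834, -0.3911, 0)–(-1.47779, -0.3911, -0.116668)  len=0.1501
  (v11,v14,v15) [+--] → (-1.47779, -0.3911, -0.116668)–(-1.7313, -0.3911, -0.43)  len=0.4030
  (v11,v15,v8) [+-+] → (-1.7313, -0.3911, -0.43)–(-1.84023, -0.3911, -0.29537)  len=0.1732
  (v8,v15,v12) [+--] → (-1.84023, -0.3911, -0.29537)–(-2.0792, -0.3911, 0)  len=0.3799
  (v16,v0,v17) [-+-] → (2.28585, -0.3911, 0)–(2.20323, -0.3911, 0.0826281)  len=0.1169
  (v17,v0,v1) [-++] → (2.20323, -0.3911, 0.0826281)–(1.85586, -0.3911, 0.43)  len=0.4913
  (v17,v1,v18) [-+-] → (1.85586, -0.3911, 0.43)–(1.75244, -0.3911, 0.326592)  len=0.1462
  (v18,v1,v2) [-++] → (1.75244, -0.3911, 0.326592)–(1.42584, -0.3911, 0)  len=0.4619
  (v18,v2,v19) [-+-] → (1.42584, -0.3911, 0)–(1.50848, -0.3911, -0.0826281)  len=0.1169
  (v19,v2,v3) [-++] → (1.50848, -0.3911, -0.0826281)–(1.85586, -0.3911, -0.43)  len=0.4913
  (v19,v3,v16) [-+-] → (1.85586, -0.3911, -0.43)–(1.92466, -0.3911, -0.361195)  len=0.0973
  (v16,v3,v0) [-++] → (1.92466, -0.3911, -0.361195)–(2.28585, -0.3911, 0)  len=0.5108

Chained into 2 loop(s):
  loop 1: 8 segments, perimeter = 2.2125
  loop 2: 8 segments, perimeter = 2.4325
Total perimeter = 4.645


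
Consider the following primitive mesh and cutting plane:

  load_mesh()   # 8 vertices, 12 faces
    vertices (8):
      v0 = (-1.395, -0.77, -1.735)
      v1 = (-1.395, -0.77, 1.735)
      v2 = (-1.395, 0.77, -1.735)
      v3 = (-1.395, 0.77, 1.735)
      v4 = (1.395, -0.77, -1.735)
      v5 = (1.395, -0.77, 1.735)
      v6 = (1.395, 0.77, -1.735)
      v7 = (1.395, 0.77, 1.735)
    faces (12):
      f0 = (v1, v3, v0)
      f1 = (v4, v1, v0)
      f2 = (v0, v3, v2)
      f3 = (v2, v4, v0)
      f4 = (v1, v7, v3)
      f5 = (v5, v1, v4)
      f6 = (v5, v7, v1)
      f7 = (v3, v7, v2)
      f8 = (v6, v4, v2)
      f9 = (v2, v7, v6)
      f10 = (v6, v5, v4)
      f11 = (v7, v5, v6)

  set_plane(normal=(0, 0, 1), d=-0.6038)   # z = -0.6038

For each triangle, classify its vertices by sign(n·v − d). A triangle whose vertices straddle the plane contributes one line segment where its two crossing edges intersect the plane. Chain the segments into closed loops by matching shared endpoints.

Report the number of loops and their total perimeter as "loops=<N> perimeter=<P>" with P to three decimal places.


Straddling triangles (8 of 12):
  (v1,v3,v0) [++-] → (-1.395, -0.267969, -0.6038)–(-1.395, -0.77, -0.6038)  len=0.5020
  (v4,v1,v0) [-+-] → (0.485476, -0.77, -0.6038)–(-1.395, -0.77, -0.6038)  len=1.8805
  (v0,v3,v2) [-+-] → (-1.395, -0.267969, -0.6038)–(-1.395, 0.77, -0.6038)  len=1.0380
  (v5,v1,v4) [++-] → (0.485476, -0.77, -0.6038)–(1.395, -0.77, -0.6038)  len=0.9095
  (v3,v7,v2) [++-] → (-0.485476, 0.77, -0.6038)–(-1.395, 0.77, -0.6038)  len=0.9095
  (v2,v7,v6) [-+-] → (-0.485476, 0.77, -0.6038)–(1.395, 0.77, -0.6038)  len=1.8805
  (v6,v5,v4) [-+-] → (1.395, 0.267969, -0.6038)–(1.395, -0.77, -0.6038)  len=1.0380
  (v7,v5,v6) [++-] → (1.395, 0.267969, -0.6038)–(1.395, 0.77, -0.6038)  len=0.5020

Chained into 1 loop(s):
  loop 1: 8 segments, perimeter = 8.6600
Total perimeter = 8.660

loops=1 perimeter=8.660


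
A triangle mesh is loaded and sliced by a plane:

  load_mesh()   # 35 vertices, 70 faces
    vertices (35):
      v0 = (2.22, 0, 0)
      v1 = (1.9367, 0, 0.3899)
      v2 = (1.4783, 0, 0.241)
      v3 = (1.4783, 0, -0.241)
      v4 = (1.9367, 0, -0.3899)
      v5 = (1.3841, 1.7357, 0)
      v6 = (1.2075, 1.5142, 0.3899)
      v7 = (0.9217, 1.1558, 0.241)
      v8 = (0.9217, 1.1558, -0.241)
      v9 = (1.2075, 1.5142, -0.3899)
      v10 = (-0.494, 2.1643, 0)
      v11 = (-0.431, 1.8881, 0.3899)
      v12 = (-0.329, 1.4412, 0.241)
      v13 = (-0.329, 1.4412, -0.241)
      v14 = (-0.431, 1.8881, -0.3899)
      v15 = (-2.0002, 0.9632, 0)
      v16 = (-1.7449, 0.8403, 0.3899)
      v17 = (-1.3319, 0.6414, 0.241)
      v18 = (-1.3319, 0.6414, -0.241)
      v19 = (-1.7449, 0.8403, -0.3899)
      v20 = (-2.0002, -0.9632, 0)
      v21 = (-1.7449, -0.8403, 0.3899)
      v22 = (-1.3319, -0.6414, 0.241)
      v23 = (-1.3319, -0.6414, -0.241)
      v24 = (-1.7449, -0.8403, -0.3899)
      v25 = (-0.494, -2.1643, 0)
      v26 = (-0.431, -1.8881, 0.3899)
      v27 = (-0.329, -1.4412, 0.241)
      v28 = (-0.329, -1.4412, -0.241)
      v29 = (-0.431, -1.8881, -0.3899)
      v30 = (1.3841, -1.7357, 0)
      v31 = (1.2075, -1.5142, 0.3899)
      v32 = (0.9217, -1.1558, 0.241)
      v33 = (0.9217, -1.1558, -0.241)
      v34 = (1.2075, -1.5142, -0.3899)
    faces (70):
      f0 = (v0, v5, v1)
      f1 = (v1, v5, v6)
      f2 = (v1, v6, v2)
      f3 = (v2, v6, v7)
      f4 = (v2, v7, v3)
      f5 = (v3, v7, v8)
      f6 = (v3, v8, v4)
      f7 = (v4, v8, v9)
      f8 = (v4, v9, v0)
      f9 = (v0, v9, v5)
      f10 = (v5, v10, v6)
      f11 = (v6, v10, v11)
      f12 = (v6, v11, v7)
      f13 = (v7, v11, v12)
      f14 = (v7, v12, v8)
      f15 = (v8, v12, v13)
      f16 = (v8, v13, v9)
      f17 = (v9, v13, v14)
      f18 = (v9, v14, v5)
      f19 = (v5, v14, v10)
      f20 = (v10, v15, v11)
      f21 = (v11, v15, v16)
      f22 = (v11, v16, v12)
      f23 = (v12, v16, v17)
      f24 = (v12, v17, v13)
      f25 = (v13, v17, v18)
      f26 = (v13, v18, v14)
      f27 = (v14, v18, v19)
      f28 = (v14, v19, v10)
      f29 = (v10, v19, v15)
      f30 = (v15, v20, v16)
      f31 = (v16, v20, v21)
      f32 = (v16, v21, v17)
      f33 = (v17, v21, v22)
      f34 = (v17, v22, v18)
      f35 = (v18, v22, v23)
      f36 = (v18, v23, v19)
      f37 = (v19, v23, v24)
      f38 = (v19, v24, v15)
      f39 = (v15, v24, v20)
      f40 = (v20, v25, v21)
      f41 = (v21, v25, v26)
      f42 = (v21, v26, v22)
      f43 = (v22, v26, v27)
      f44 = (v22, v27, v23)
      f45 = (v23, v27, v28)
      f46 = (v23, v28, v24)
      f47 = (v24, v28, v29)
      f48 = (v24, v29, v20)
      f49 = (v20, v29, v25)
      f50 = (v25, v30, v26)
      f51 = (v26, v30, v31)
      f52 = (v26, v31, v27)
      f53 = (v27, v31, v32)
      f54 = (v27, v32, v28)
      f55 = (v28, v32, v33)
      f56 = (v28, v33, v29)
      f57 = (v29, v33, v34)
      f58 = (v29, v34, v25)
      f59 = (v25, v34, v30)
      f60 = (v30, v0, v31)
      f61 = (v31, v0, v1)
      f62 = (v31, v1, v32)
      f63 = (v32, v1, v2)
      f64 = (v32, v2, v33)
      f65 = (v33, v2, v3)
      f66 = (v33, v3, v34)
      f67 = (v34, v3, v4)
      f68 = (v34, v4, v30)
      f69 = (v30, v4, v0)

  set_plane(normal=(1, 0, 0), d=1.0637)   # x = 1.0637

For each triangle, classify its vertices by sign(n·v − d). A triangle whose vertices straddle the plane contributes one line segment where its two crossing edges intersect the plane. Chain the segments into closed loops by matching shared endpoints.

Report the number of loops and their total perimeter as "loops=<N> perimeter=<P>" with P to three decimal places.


loops=2 perimeter=5.661

Straddling triangles (24 of 70):
  (v2,v6,v7) [++-] → (1.0637, 1.33387, 0.314981)–(1.0637, 0.860932, 0.241)  len=0.4787
  (v2,v7,v3) [+-+] → (1.0637, 0.860932, 0.241)–(1.0637, 0.860932, 0.118032)  len=0.1230
  (v3,v7,v8) [+--] → (1.0637, 0.860932, 0.118032)–(1.0637, 0.860932, -0.241)  len=0.3590
  (v3,v8,v4) [+-+] → (1.0637, 0.860932, -0.241)–(1.0637, 0.994102, -0.261831)  len=0.1348
  (v4,v8,v9) [+-+] → (1.0637, 0.994102, -0.261831)–(1.0637, 1.33387, -0.314981)  len=0.3439
  (v5,v10,v6) [+-+] → (1.0637, 1.80882, 0)–(1.0637, 1.56914, 0.356948)  len=0.4299
  (v6,v10,v11) [+--] → (1.0637, 1.56914, 0.356948)–(1.0637, 1.54701, 0.3899)  len=0.0397
  (v6,v11,v7) [+--] → (1.0637, 1.54701, 0.3899)–(1.0637, 1.33387, 0.314981)  len=0.2259
  (v8,v13,v9) [--+] → (1.0637, 1.50737, -0.375965)–(1.0637, 1.33387, -0.314981)  len=0.1839
  (v9,v13,v14) [+--] → (1.0637, 1.50737, -0.375965)–(1.0637, 1.54701, -0.3899)  len=0.0420
  (v9,v14,v5) [+-+] → (1.0637, 1.54701, -0.3899)–(1.0637, 1.7626, -0.0688248)  len=0.3867
  (v5,v14,v10) [+--] → (1.0637, 1.7626, -0.0688248)–(1.0637, 1.80882, 0)  len=0.0829
  (v25,v30,v26) [-+-] → (1.0637, -1.80882, 0)–(1.0637, -1.7626, 0.0688248)  len=0.0829
  (v26,v30,v31) [-++] → (1.0637, -1.7626, 0.0688248)–(1.0637, -1.54701, 0.3899)  len=0.3867
  (v26,v31,v27) [-+-] → (1.0637, -1.54701, 0.3899)–(1.0637, -1.50737, 0.375965)  len=0.0420
  (v27,v31,v32) [-+-] → (1.0637, -1.50737, 0.375965)–(1.0637, -1.33387, 0.314981)  len=0.1839
  (v29,v33,v34) [--+] → (1.0637, -1.33387, -0.314981)–(1.0637, -1.54701, -0.3899)  len=0.2259
  (v29,v34,v25) [-+-] → (1.0637, -1.54701, -0.3899)–(1.0637, -1.56914, -0.356948)  len=0.0397
  (v25,v34,v30) [-++] → (1.0637, -1.56914, -0.356948)–(1.0637, -1.80882, 0)  len=0.4299
  (v31,v1,v32) [++-] → (1.0637, -0.994102, 0.261831)–(1.0637, -1.33387, 0.314981)  len=0.3439
  (v32,v1,v2) [-++] → (1.0637, -0.994102, 0.261831)–(1.0637, -0.860932, 0.241)  len=0.1348
  (v32,v2,v33) [-+-] → (1.0637, -0.860932, 0.241)–(1.0637, -0.860932, -0.118032)  len=0.3590
  (v33,v2,v3) [-++] → (1.0637, -0.860932, -0.118032)–(1.0637, -0.860932, -0.241)  len=0.1230
  (v33,v3,v34) [-++] → (1.0637, -0.860932, -0.241)–(1.0637, -1.33387, -0.314981)  len=0.4787

Chained into 2 loop(s):
  loop 1: 12 segments, perimeter = 2.8305
  loop 2: 12 segments, perimeter = 2.8305
Total perimeter = 5.661


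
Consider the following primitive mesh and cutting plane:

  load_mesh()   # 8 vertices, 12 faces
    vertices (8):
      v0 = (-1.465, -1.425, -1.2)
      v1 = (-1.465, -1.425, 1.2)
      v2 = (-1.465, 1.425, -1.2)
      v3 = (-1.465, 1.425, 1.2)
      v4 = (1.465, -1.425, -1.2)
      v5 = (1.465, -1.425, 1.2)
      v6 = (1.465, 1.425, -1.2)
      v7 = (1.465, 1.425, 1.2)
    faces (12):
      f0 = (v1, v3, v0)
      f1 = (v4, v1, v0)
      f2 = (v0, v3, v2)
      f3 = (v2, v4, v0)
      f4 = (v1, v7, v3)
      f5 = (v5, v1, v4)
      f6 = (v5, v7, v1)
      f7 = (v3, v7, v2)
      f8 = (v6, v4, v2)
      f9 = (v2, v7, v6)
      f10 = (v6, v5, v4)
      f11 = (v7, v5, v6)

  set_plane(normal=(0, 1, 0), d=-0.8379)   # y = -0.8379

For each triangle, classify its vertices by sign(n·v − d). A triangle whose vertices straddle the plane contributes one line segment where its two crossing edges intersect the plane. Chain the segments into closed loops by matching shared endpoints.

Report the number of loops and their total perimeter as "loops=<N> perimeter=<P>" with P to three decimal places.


loops=1 perimeter=10.660

Straddling triangles (8 of 12):
  (v1,v3,v0) [-+-] → (-1.465, -0.8379, 1.2)–(-1.465, -0.8379, -0.7056)  len=1.9056
  (v0,v3,v2) [-++] → (-1.465, -0.8379, -0.7056)–(-1.465, -0.8379, -1.2)  len=0.4944
  (v2,v4,v0) [+--] → (0.86142, -0.8379, -1.2)–(-1.465, -0.8379, -1.2)  len=2.3264
  (v1,v7,v3) [-++] → (-0.86142, -0.8379, 1.2)–(-1.465, -0.8379, 1.2)  len=0.6036
  (v5,v7,v1) [-+-] → (1.465, -0.8379, 1.2)–(-0.86142, -0.8379, 1.2)  len=2.3264
  (v6,v4,v2) [+-+] → (1.465, -0.8379, -1.2)–(0.86142, -0.8379, -1.2)  len=0.6036
  (v6,v5,v4) [+--] → (1.465, -0.8379, 0.7056)–(1.465, -0.8379, -1.2)  len=1.9056
  (v7,v5,v6) [+-+] → (1.465, -0.8379, 1.2)–(1.465, -0.8379, 0.7056)  len=0.4944

Chained into 1 loop(s):
  loop 1: 8 segments, perimeter = 10.6600
Total perimeter = 10.660


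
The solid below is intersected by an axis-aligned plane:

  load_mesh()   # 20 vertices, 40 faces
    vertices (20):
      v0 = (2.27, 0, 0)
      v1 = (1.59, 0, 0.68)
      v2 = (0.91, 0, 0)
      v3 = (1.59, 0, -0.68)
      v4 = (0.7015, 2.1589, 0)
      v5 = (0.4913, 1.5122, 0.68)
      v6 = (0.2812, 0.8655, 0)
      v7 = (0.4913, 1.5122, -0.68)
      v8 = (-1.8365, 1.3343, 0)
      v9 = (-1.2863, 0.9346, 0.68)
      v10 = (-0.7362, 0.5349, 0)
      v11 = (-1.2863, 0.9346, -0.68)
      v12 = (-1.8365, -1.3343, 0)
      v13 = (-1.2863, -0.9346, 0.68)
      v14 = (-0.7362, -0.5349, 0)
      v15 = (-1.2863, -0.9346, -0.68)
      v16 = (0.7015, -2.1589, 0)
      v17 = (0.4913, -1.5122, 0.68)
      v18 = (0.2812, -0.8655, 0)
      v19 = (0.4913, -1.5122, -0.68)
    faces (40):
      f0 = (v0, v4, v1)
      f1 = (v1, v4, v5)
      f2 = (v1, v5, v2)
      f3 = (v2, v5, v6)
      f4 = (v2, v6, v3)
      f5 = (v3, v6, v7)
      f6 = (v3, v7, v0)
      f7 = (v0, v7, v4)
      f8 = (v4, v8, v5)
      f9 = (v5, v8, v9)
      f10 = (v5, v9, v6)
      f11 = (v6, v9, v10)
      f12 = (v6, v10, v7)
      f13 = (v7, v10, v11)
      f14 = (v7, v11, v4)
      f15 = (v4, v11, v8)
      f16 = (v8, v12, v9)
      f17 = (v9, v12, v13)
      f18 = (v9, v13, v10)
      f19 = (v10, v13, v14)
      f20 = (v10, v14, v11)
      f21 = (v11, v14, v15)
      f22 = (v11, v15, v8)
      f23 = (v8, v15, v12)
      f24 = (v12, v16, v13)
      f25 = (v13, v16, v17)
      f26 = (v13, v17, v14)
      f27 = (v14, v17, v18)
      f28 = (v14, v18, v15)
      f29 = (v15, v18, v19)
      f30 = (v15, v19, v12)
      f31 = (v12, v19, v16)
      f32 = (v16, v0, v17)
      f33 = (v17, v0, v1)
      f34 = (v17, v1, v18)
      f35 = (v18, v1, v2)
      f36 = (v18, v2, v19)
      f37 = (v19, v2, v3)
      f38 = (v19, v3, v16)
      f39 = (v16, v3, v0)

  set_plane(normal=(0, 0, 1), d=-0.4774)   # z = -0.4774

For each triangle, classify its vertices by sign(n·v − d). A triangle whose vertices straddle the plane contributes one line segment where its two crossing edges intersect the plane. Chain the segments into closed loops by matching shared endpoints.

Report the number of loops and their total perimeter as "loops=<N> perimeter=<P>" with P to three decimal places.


Straddling triangles (20 of 40):
  (v2,v6,v3) [++-] → (1.20005, 0.257868, -0.4774)–(1.3874, 0, -0.4774)  len=0.3187
  (v3,v6,v7) [-+-] → (1.20005, 0.257868, -0.4774)–(0.428703, 1.31952, -0.4774)  len=1.3123
  (v3,v7,v0) [--+] → (1.02125, 1.06165, -0.4774)–(1.7926, 0, -0.4774)  len=1.3123
  (v0,v7,v4) [+-+] → (1.02125, 1.06165, -0.4774)–(0.553927, 1.70488, -0.4774)  len=0.7951
  (v6,v10,v7) [++-] → (0.125577, 1.22102, -0.4774)–(0.428703, 1.31952, -0.4774)  len=0.3187
  (v7,v10,v11) [-+-] → (0.125577, 1.22102, -0.4774)–(-1.1224, 0.815513, -0.4774)  len=1.3122
  (v7,v11,v4) [--+] → (-0.694053, 1.29937, -0.4774)–(0.553927, 1.70488, -0.4774)  len=1.3122
  (v4,v11,v8) [+-+] → (-0.694053, 1.29937, -0.4774)–(-1.45023, 1.05369, -0.4774)  len=0.7951
  (v10,v14,v11) [++-] → (-1.1224, 0.496775, -0.4774)–(-1.1224, 0.815513, -0.4774)  len=0.3187
  (v11,v14,v15) [-+-] → (-1.1224, 0.496775, -0.4774)–(-1.1224, -0.815513, -0.4774)  len=1.3123
  (v11,v15,v8) [--+] → (-1.45023, -0.258601, -0.4774)–(-1.45023, 1.05369, -0.4774)  len=1.3123
  (v8,v15,v12) [+-+] → (-1.45023, -0.258601, -0.4774)–(-1.45023, -1.05369, -0.4774)  len=0.7951
  (v14,v18,v15) [++-] → (-0.819277, -0.914012, -0.4774)–(-1.1224, -0.815513, -0.4774)  len=0.3187
  (v15,v18,v19) [-+-] → (-0.819277, -0.914012, -0.4774)–(0.428703, -1.31952, -0.4774)  len=1.3122
  (v15,v19,v12) [--+] → (-0.202247, -1.4592, -0.4774)–(-1.45023, -1.05369, -0.4774)  len=1.3122
  (v12,v19,v16) [+-+] → (-0.202247, -1.4592, -0.4774)–(0.553927, -1.70488, -0.4774)  len=0.7951
  (v18,v2,v19) [++-] → (0.616048, -1.06165, -0.4774)–(0.428703, -1.31952, -0.4774)  len=0.3187
  (v19,v2,v3) [-+-] → (0.616048, -1.06165, -0.4774)–(1.3874, 0, -0.4774)  len=1.3123
  (v19,v3,v16) [--+] → (1.32528, -0.643225, -0.4774)–(0.553927, -1.70488, -0.4774)  len=1.3123
  (v16,v3,v0) [+-+] → (1.32528, -0.643225, -0.4774)–(1.7926, 0, -0.4774)  len=0.7951

Chained into 2 loop(s):
  loop 1: 10 segments, perimeter = 8.1549
  loop 2: 10 segments, perimeter = 10.5367
Total perimeter = 18.692

loops=2 perimeter=18.692
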